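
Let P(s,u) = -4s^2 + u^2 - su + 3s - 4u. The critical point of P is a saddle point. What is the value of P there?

∂P/∂s = -8s - u + 3 = 0 and ∂P/∂u = -s + 2u - 4 = 0, so (s, u) = (2/17, 35/17).
The Hessian has P_{ss} = -8, P_{uu} = 2, P_{su} = -1, giving D = -17 < 0, so the point is a saddle point.
P(2/17, 35/17) = -67/17.

-67/17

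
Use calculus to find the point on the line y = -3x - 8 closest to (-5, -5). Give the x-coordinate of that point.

Minimize D(x)^2 = (x + 5)^2 + (-3x - 3)^2.
d/dx[D^2] = 2(x + 5) + 2·(-3)·(-3x - 3) = 0 ⇒ x = -7/5.
Then y = -19/5 and the distance is √(72/5) ≈ 3.7947.

-7/5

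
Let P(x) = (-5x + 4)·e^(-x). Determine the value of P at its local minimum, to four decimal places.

By the product rule, P'(x) = (5x - 9)·e^(-x). Since e^(-x) > 0, the only critical point is x = 9/5.
P''(9/5) has the same sign as 5 > 0, so this is a local minimum.
P(9/5) = (-5)·e^(-9/5) ≈ -0.8265.

-0.8265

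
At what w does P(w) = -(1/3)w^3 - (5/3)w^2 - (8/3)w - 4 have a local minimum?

-2

Critical points: P'(w) = -w^2 - (10/3)w - 8/3 vanishes at w = -2, -4/3.
Second-derivative test with P''(w) = -2w - 10/3: P''(-2) = 2/3 > 0 ⇒ local minimum; P''(-4/3) = -2/3 < 0 ⇒ local maximum.
The local minimum is P(-2) = -8/3.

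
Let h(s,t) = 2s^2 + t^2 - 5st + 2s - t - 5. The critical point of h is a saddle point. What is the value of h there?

-89/17

∂h/∂s = 4s - 5t + 2 = 0 and ∂h/∂t = -5s + 2t - 1 = 0, so (s, t) = (-1/17, 6/17).
The Hessian has h_{ss} = 4, h_{tt} = 2, h_{st} = -5, giving D = -17 < 0, so the point is a saddle point.
h(-1/17, 6/17) = -89/17.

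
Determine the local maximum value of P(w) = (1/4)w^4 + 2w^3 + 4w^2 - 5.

-1

P'(w) = w^3 + 6w^2 + 8w. Setting P'(w) = 0 gives w ∈ {-4, -2, 0}.
Second-derivative test with P''(w) = 3w^2 + 12w + 8: P''(-4) = 8 > 0 ⇒ local minimum; P''(-2) = -4 < 0 ⇒ local maximum; P''(0) = 8 > 0 ⇒ local minimum.
Thus P has its local maximum at w = -2, with value -1.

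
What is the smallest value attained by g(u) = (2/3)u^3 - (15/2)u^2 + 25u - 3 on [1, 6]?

91/6

Differentiating, g'(u) = 2u^2 - 15u + 25; which vanishes at u = 5/2 and u = 5.
Candidates: g(1) = 91/6, g(5/2) = 553/24, g(5) = 107/6, g(6) = 21.
So the minimum is g(1) = 91/6.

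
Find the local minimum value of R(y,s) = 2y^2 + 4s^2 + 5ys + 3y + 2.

∂R/∂y = 4y + 5s + 3 = 0 and ∂R/∂s = 5y + 8s = 0, so (y, s) = (-24/7, 15/7).
The Hessian has R_{yy} = 4, R_{ss} = 8, R_{ys} = 5, giving D = 7 > 0 with R_{yy} > 0, so the point is a local minimum.
R(-24/7, 15/7) = -22/7.

-22/7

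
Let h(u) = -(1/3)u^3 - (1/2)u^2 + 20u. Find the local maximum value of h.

h'(u) = -u^2 - u + 20 = 0 at u = -5, 4.
Second-derivative test with h''(u) = -2u - 1: h''(-5) = 9 > 0 ⇒ local minimum; h''(4) = -9 < 0 ⇒ local maximum.
The local maximum is h(4) = 152/3.

152/3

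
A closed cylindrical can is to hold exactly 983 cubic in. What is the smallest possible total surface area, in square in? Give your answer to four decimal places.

547.2892

With radius r and height h, πr²h = 983 so h = 983/(πr²), and S(r) = 2πr² + 2πrh = 2πr² + 2·983/r.
S'(r) = 4πr − 2·983/r² = 0 ⇒ r³ = 983/(2π), so r ≈ 5.3884 and h = 2r ≈ 10.7768.
S''(r) = 4π + 4·983/r³ > 0, so this is the minimum; S ≈ 547.2892.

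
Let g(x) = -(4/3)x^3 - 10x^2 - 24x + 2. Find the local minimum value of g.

g'(x) = -4x^2 - 20x - 24. Setting g'(x) = 0 gives x ∈ {-3, -2}.
g''(x) = -8x - 20. g''(-3) = 4 > 0 ⇒ local minimum; g''(-2) = -4 < 0 ⇒ local maximum.
So the local minimum value is g(-3) = 20.

20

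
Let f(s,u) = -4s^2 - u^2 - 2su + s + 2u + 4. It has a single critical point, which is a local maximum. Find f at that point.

61/12

∂f/∂s = -8s - 2u + 1 = 0 and ∂f/∂u = -2s - 2u + 2 = 0, so (s, u) = (-1/6, 7/6).
The Hessian has f_{ss} = -8, f_{uu} = -2, f_{su} = -2, giving D = 12 > 0 with f_{ss} < 0, so the point is a local maximum.
f(-1/6, 7/6) = 61/12.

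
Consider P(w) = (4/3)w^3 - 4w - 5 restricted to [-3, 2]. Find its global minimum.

-29

P'(w) = 4w^2 - 4, which vanishes at w = -1 and w = 1.
Candidates: P(-3) = -29,  P(-1) = -7/3,  P(1) = -23/3,  P(2) = -7/3.
Hence the absolute minimum is -29 at w = -3.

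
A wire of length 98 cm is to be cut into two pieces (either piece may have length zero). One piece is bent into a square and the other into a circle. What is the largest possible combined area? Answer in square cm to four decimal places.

764.2620

Let x be the length used for the square. Square side x/4; circle radius (98−x)/(2π).
A(x) = (x/4)² + π·((98−x)/(2π))² = x²/16 + (98−x)²/(4π) for 0 ≤ x ≤ 98. A'(x) = x/8 − (98−x)/(2π) = 0 gives x = 4·98/(π+4) ≈ 54.8897.
A'' > 0, so the interior critical point is a minimum; the maximum is at an endpoint. A(0) = 764.2620 and A(98) = 600.2500, so the largest area is 764.2620.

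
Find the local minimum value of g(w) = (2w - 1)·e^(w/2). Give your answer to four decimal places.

-1.8895

g'(w) = 2·e^(w/2) + (2w - 1)·(1/2)·e^(w/2) = (w + 3/2)·e^(w/2). Since e^(w/2) > 0, the only critical point is w = -3/2.
g''(-3/2) has the same sign as 1 > 0, so this is a local minimum.
g(-3/2) = (-4)·e^(-3/4) ≈ -1.8895.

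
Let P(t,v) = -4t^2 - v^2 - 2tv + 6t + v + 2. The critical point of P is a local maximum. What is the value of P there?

13/3

∂P/∂t = -8t - 2v + 6 = 0 and ∂P/∂v = -2t - 2v + 1 = 0, so (t, v) = (5/6, -1/3).
The Hessian has P_{tt} = -8, P_{vv} = -2, P_{tv} = -2, giving D = 12 > 0 with P_{tt} < 0, so the point is a local maximum.
P(5/6, -1/3) = 13/3.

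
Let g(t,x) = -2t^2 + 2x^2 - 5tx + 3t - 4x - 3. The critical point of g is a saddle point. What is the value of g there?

-197/41

∂g/∂t = -4t - 5x + 3 = 0 and ∂g/∂x = -5t + 4x - 4 = 0, so (t, x) = (-8/41, 31/41).
The Hessian has g_{tt} = -4, g_{xx} = 4, g_{tx} = -5, giving D = -41 < 0, so the point is a saddle point.
g(-8/41, 31/41) = -197/41.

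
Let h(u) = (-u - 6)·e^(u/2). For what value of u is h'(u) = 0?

-8

Differentiating with the product rule gives h'(u) = (-(1/2)u - 4)·e^(u/2). Since e^(u/2) > 0, the only critical point is u = -8.
h''(-8) has the same sign as -1/2 < 0, so this is a local maximum.
h(-8) = (2)·e^(-4) ≈ 0.0366.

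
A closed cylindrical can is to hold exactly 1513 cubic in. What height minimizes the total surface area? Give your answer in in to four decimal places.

With radius r and height h, πr²h = 1513 so h = 1513/(πr²), and S(r) = 2πr² + 2πrh = 2πr² + 2·1513/r.
S'(r) = 4πr − 2·1513/r² = 0 ⇒ r³ = 1513/(2π), so r ≈ 6.2214 and h = 2r ≈ 12.4427.
S''(r) = 4π + 4·1513/r³ > 0, so this is the minimum; S ≈ 729.5815.

12.4427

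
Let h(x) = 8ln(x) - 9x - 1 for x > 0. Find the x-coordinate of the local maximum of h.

8/9

h'(x) = 8/x − 9 = 0 gives x = 8/9.
h''(x) = -8/x², which is negative for x > 0, so this is a local maximum.
h(8/9) = 8·ln(8/9) - 8 - 1 ≈ -9.9423.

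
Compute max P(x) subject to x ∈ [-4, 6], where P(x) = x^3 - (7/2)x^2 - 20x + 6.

The derivative is 3x^2 - 7x - 20, which vanishes at x = -5/3 and x = 4.
Evaluating at the critical points and endpoints: P(-4) = -34,  P(-5/3) = 1349/54,  P(4) = -66,  P(6) = -24.
Hence the absolute maximum is 1349/54 at x = -5/3.

1349/54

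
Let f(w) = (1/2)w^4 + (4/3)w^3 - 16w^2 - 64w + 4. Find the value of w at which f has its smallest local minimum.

4

Critical points: f'(w) = 2w^3 + 4w^2 - 32w - 64 vanishes at w = -4, -2, 4.
f''(w) = 6w^2 + 8w - 32. f''(-4) = 32 > 0 ⇒ local minimum; f''(-2) = -24 < 0 ⇒ local maximum; f''(4) = 96 > 0 ⇒ local minimum.
Thus f has its smallest local minimum at w = 4, with value -884/3.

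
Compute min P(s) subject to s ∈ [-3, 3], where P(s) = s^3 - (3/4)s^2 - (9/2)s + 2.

Differentiating, P'(s) = 3s^2 - (3/2)s - 9/2; which vanishes at s = -1 and s = 3/2.
Evaluating at the critical points and endpoints: P(-3) = -73/4,  P(-1) = 19/4,  P(3/2) = -49/16,  P(3) = 35/4.
Hence the absolute minimum is -73/4 at s = -3.

-73/4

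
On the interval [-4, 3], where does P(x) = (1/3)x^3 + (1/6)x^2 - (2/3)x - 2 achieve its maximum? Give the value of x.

The derivative is x^2 + (1/3)x - 2/3, which vanishes at x = -1 and x = 2/3.
Candidates: P(-4) = -18,  P(-1) = -3/2,  P(2/3) = -184/81,  P(3) = 13/2.
The maximum over the interval is 13/2, attained at x = 3.

3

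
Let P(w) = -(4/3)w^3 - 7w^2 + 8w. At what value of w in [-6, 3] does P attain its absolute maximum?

1/2

The derivative is -4w^2 - 14w + 8, which vanishes at w = -4 and w = 1/2.
Evaluating at the critical points and endpoints: P(-6) = -12; P(-4) = -176/3; P(1/2) = 25/12; P(3) = -75.
The maximum over the interval is 25/12, attained at w = 1/2.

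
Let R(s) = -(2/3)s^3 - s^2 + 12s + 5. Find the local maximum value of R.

59/3

R'(s) = -2s^2 - 2s + 12. Setting R'(s) = 0 gives s ∈ {-3, 2}.
R''(s) = -4s - 2. R''(-3) = 10 > 0 ⇒ local minimum; R''(2) = -10 < 0 ⇒ local maximum.
The local maximum is R(2) = 59/3.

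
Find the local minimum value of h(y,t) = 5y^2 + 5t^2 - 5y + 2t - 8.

-189/20

∂h/∂y = 10y - 5 = 0 and ∂h/∂t = 10t + 2 = 0, so (y, t) = (1/2, -1/5).
The Hessian has h_{yy} = 10, h_{tt} = 10, h_{yt} = 0, giving D = 100 > 0 with h_{yy} > 0, so the point is a local minimum.
h(1/2, -1/5) = -189/20.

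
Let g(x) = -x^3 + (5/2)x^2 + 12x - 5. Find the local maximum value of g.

53/2

Critical points: g'(x) = -3x^2 + 5x + 12 vanishes at x = -4/3, 3.
g''(x) = -6x + 5. g''(-4/3) = 13 > 0 ⇒ local minimum; g''(3) = -13 < 0 ⇒ local maximum.
Thus g has its local maximum at x = 3, with value 53/2.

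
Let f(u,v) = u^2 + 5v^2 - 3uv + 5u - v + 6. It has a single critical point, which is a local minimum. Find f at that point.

∂f/∂u = 2u - 3v + 5 = 0 and ∂f/∂v = -3u + 10v - 1 = 0, so (u, v) = (-47/11, -13/11).
The Hessian has f_{uu} = 2, f_{vv} = 10, f_{uv} = -3, giving D = 11 > 0 with f_{uu} > 0, so the point is a local minimum.
f(-47/11, -13/11) = -45/11.

-45/11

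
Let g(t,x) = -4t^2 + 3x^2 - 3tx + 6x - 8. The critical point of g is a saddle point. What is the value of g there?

∂g/∂t = -8t - 3x = 0 and ∂g/∂x = -3t + 6x + 6 = 0, so (t, x) = (6/19, -16/19).
The Hessian has g_{tt} = -8, g_{xx} = 6, g_{tx} = -3, giving D = -57 < 0, so the point is a saddle point.
g(6/19, -16/19) = -200/19.

-200/19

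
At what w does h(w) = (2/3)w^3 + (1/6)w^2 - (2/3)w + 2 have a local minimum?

1/2

h'(w) = 2w^2 + (1/3)w - 2/3. Setting h'(w) = 0 gives w ∈ {-2/3, 1/2}.
Second-derivative test with h''(w) = 4w + 1/3: h''(-2/3) = -7/3 < 0 ⇒ local maximum; h''(1/2) = 7/3 > 0 ⇒ local minimum.
The local minimum is h(1/2) = 43/24.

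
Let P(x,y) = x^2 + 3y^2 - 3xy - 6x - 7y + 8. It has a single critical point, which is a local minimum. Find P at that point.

∂P/∂x = 2x - 3y - 6 = 0 and ∂P/∂y = -3x + 6y - 7 = 0, so (x, y) = (19, 32/3).
The Hessian has P_{xx} = 2, P_{yy} = 6, P_{xy} = -3, giving D = 3 > 0 with P_{xx} > 0, so the point is a local minimum.
P(19, 32/3) = -259/3.

-259/3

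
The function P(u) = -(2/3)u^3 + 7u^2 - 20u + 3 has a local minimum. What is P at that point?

Critical points: P'(u) = -2u^2 + 14u - 20 vanishes at u = 2, 5.
Second-derivative test with P''(u) = -4u + 14: P''(2) = 6 > 0 ⇒ local minimum; P''(5) = -6 < 0 ⇒ local maximum.
Thus P has its local minimum at u = 2, with value -43/3.

-43/3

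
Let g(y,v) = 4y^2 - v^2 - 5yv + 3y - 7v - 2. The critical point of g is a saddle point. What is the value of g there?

∂g/∂y = 8y - 5v + 3 = 0 and ∂g/∂v = -5y - 2v - 7 = 0, so (y, v) = (-1, -1).
The Hessian has g_{yy} = 8, g_{vv} = -2, g_{yv} = -5, giving D = -41 < 0, so the point is a saddle point.
g(-1, -1) = 0.

0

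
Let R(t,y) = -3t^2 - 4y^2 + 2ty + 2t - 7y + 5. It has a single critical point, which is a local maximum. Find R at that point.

∂R/∂t = -6t + 2y + 2 = 0 and ∂R/∂y = 2t - 8y - 7 = 0, so (t, y) = (1/22, -19/22).
The Hessian has R_{tt} = -6, R_{yy} = -8, R_{ty} = 2, giving D = 44 > 0 with R_{tt} < 0, so the point is a local maximum.
R(1/22, -19/22) = 355/44.

355/44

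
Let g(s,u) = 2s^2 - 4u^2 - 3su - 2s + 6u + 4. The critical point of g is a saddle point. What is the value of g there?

∂g/∂s = 4s - 3u - 2 = 0 and ∂g/∂u = -3s - 8u + 6 = 0, so (s, u) = (34/41, 18/41).
The Hessian has g_{ss} = 4, g_{uu} = -8, g_{su} = -3, giving D = -41 < 0, so the point is a saddle point.
g(34/41, 18/41) = 184/41.

184/41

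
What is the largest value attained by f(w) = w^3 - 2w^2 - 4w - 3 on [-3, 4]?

Differentiating, f'(w) = 3w^2 - 4w - 4; which vanishes at w = -2/3 and w = 2.
Candidates: f(-3) = -36,  f(-2/3) = -41/27,  f(2) = -11,  f(4) = 13.
So the maximum is f(4) = 13.

13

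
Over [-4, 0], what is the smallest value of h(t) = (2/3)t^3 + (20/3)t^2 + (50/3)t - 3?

h'(t) = 2t^2 + (40/3)t + 50/3, whose only zero in [-4, 0] is t = -5/3.
Candidates: h(-4) = -17/3, h(-5/3) = -1243/81, h(0) = -3.
Hence the absolute minimum is -1243/81 at t = -5/3.

-1243/81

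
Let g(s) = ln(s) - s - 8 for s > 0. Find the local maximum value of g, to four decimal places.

g'(s) = 1/s − 1 = 0 gives s = 1.
g''(s) = -1/s², which is negative for s > 0, so this is a local maximum.
g(1) = 1·ln(1) - 1 - 8 ≈ -9.0000.

-9.0000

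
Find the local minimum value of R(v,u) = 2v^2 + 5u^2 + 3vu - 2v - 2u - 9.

-295/31

∂R/∂v = 4v + 3u - 2 = 0 and ∂R/∂u = 3v + 10u - 2 = 0, so (v, u) = (14/31, 2/31).
The Hessian has R_{vv} = 4, R_{uu} = 10, R_{vu} = 3, giving D = 31 > 0 with R_{vv} > 0, so the point is a local minimum.
R(14/31, 2/31) = -295/31.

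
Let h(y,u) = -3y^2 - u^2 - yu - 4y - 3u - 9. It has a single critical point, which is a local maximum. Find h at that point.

∂h/∂y = -6y - u - 4 = 0 and ∂h/∂u = -y - 2u - 3 = 0, so (y, u) = (-5/11, -14/11).
The Hessian has h_{yy} = -6, h_{uu} = -2, h_{yu} = -1, giving D = 11 > 0 with h_{yy} < 0, so the point is a local maximum.
h(-5/11, -14/11) = -68/11.

-68/11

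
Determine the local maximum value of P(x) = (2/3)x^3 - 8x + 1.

35/3

P'(x) = 2x^2 - 8 = 0 at x = -2, 2.
Since P''(x) = 4x, we get P''(-2) = -8 < 0 ⇒ local maximum; P''(2) = 8 > 0 ⇒ local minimum.
Thus P has its local maximum at x = -2, with value 35/3.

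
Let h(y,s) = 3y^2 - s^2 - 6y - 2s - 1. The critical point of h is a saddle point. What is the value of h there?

-3

∂h/∂y = 6y - 6 = 0 and ∂h/∂s = -2s - 2 = 0, so (y, s) = (1, -1).
The Hessian has h_{yy} = 6, h_{ss} = -2, h_{ys} = 0, giving D = -12 < 0, so the point is a saddle point.
h(1, -1) = -3.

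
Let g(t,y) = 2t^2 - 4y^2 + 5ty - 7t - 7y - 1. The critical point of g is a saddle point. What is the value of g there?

∂g/∂t = 4t + 5y - 7 = 0 and ∂g/∂y = 5t - 8y - 7 = 0, so (t, y) = (91/57, 7/57).
The Hessian has g_{tt} = 4, g_{yy} = -8, g_{ty} = 5, giving D = -57 < 0, so the point is a saddle point.
g(91/57, 7/57) = -400/57.

-400/57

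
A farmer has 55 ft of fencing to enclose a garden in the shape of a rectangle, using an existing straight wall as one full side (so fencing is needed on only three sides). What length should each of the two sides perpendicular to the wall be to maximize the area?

55/4

Let the sides perpendicular to the wall have length x and the parallel side y, so 2x + y = 55 and the area is A = xy = x(55 − 2x).
A'(x) = 55 − 4x = 0 gives x = 55/4, and A''(x) = −4 < 0 confirms a maximum.
Then y = 55 − 2·55/4 = 55/2 and A = 3025/8.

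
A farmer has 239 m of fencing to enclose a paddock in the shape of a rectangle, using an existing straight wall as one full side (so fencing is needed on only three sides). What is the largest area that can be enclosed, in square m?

Let the sides perpendicular to the wall have length x and the parallel side y, so 2x + y = 239 and the area is A = xy = x(239 − 2x).
A'(x) = 239 − 4x = 0 gives x = 239/4, and A''(x) = −4 < 0 confirms a maximum.
Then y = 239 − 2·239/4 = 239/2 and A = 57121/8.

57121/8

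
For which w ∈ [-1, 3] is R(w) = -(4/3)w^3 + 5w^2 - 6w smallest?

3

R'(w) = -4w^2 + 10w - 6, which vanishes at w = 1 and w = 3/2.
Candidates: R(-1) = 37/3,  R(1) = -7/3,  R(3/2) = -9/4,  R(3) = -9.
The minimum over the interval is -9, attained at w = 3.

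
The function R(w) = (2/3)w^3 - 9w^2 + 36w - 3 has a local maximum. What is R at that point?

R'(w) = 2w^2 - 18w + 36. Setting R'(w) = 0 gives w ∈ {3, 6}.
Since R''(w) = 4w - 18, we get R''(3) = -6 < 0 ⇒ local maximum; R''(6) = 6 > 0 ⇒ local minimum.
So the local maximum value is R(3) = 42.

42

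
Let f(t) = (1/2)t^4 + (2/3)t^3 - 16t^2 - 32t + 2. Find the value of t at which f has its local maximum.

-1

Critical points: f'(t) = 2t^3 + 2t^2 - 32t - 32 vanishes at t = -4, -1, 4.
Since f''(t) = 6t^2 + 4t - 32, we get f''(-4) = 48 > 0 ⇒ local minimum; f''(-1) = -30 < 0 ⇒ local maximum; f''(4) = 80 > 0 ⇒ local minimum.
Thus f has its local maximum at t = -1, with value 107/6.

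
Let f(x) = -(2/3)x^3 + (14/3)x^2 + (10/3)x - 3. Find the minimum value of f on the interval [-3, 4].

Differentiating, f'(x) = -2x^2 + (28/3)x + 10/3; whose only zero in [-3, 4] is x = -1/3.
Compare values at every candidate in [-3, 4]: f(-3) = 47, f(-1/3) = -289/81, f(4) = 127/3.
Hence the absolute minimum is -289/81 at x = -1/3.

-289/81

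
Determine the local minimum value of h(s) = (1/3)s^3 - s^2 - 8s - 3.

h'(s) = s^2 - 2s - 8 = 0 at s = -2, 4.
h''(s) = 2s - 2. h''(-2) = -6 < 0 ⇒ local maximum; h''(4) = 6 > 0 ⇒ local minimum.
Thus h has its local minimum at s = 4, with value -89/3.

-89/3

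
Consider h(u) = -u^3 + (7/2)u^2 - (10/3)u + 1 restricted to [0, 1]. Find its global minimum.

h'(u) = -3u^2 + 7u - 10/3, whose only zero in [0, 1] is u = 2/3.
Evaluating at the critical points and endpoints: h(0) = 1, h(2/3) = 1/27, h(1) = 1/6.
So the minimum is h(2/3) = 1/27.

1/27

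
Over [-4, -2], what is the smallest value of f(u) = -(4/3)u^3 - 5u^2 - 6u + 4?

20/3

The derivative is -4u^2 - 10u - 6, which has no zeros in [-4, -2].
Evaluating at the critical points and endpoints: f(-4) = 100/3, f(-2) = 20/3.
The minimum over the interval is 20/3, attained at u = -2.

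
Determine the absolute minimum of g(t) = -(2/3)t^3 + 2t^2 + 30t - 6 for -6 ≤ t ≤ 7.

-60

The derivative is -2t^2 + 4t + 30, which vanishes at t = -3 and t = 5.
Candidates: g(-6) = 30; g(-3) = -60; g(5) = 332/3; g(7) = 220/3.
So the minimum is g(-3) = -60.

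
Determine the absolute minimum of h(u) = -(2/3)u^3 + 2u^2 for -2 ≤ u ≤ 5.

-100/3

Differentiating, h'(u) = -2u^2 + 4u; which vanishes at u = 0 and u = 2.
Candidates: h(-2) = 40/3,  h(0) = 0,  h(2) = 8/3,  h(5) = -100/3.
The minimum over the interval is -100/3, attained at u = 5.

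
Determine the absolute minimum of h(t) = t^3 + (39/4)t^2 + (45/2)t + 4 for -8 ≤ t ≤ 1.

-64

h'(t) = 3t^2 + (39/2)t + 45/2, which vanishes at t = -5 and t = -3/2.
Candidates: h(-8) = -64, h(-5) = 41/4, h(-3/2) = -179/16, h(1) = 149/4.
Hence the absolute minimum is -64 at t = -8.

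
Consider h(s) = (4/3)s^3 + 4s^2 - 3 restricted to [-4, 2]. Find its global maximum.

h'(s) = 4s^2 + 8s, which vanishes at s = -2 and s = 0.
Candidates: h(-4) = -73/3,  h(-2) = 7/3,  h(0) = -3,  h(2) = 71/3.
The maximum over the interval is 71/3, attained at s = 2.

71/3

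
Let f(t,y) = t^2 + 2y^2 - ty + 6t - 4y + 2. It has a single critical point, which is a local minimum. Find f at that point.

-50/7

∂f/∂t = 2t - y + 6 = 0 and ∂f/∂y = -t + 4y - 4 = 0, so (t, y) = (-20/7, 2/7).
The Hessian has f_{tt} = 2, f_{yy} = 4, f_{ty} = -1, giving D = 7 > 0 with f_{tt} > 0, so the point is a local minimum.
f(-20/7, 2/7) = -50/7.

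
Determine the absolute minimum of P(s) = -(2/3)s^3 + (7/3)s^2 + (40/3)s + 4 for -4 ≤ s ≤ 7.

The derivative is -2s^2 + (14/3)s + 40/3, which vanishes at s = -5/3 and s = 4.
Compare values at every candidate in [-4, 7]: P(-4) = 92/3, P(-5/3) = -701/81, P(4) = 52, P(7) = -17.
The minimum over the interval is -17, attained at s = 7.

-17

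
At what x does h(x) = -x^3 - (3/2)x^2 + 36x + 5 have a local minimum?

Critical points: h'(x) = -3x^2 - 3x + 36 vanishes at x = -4, 3.
Second-derivative test with h''(x) = -6x - 3: h''(-4) = 21 > 0 ⇒ local minimum; h''(3) = -21 < 0 ⇒ local maximum.
So the local minimum value is h(-4) = -99.

-4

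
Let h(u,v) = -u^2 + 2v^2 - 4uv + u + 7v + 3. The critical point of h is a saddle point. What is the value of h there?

∂h/∂u = -2u - 4v + 1 = 0 and ∂h/∂v = -4u + 4v + 7 = 0, so (u, v) = (4/3, -5/12).
The Hessian has h_{uu} = -2, h_{vv} = 4, h_{uv} = -4, giving D = -24 < 0, so the point is a saddle point.
h(4/3, -5/12) = 53/24.

53/24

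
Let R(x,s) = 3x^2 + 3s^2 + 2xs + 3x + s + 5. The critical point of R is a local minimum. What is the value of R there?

∂R/∂x = 6x + 2s + 3 = 0 and ∂R/∂s = 2x + 6s + 1 = 0, so (x, s) = (-1/2, 0).
The Hessian has R_{xx} = 6, R_{ss} = 6, R_{xs} = 2, giving D = 32 > 0 with R_{xx} > 0, so the point is a local minimum.
R(-1/2, 0) = 17/4.

17/4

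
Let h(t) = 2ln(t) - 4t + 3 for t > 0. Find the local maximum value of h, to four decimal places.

h'(t) = 2/t − 4 = 0 gives t = 1/2.
h''(t) = -2/t², which is negative for t > 0, so this is a local maximum.
h(1/2) = 2·ln(1/2) - 2 + 3 ≈ -0.3863.

-0.3863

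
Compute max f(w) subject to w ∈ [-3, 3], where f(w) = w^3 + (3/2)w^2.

81/2

Differentiating, f'(w) = 3w^2 + 3w; which vanishes at w = -1 and w = 0.
Compare values at every candidate in [-3, 3]: f(-3) = -27/2, f(-1) = 1/2, f(0) = 0, f(3) = 81/2.
So the maximum is f(3) = 81/2.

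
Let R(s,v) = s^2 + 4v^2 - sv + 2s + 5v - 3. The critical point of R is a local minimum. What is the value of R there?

∂R/∂s = 2s - v + 2 = 0 and ∂R/∂v = -s + 8v + 5 = 0, so (s, v) = (-7/5, -4/5).
The Hessian has R_{ss} = 2, R_{vv} = 8, R_{sv} = -1, giving D = 15 > 0 with R_{ss} > 0, so the point is a local minimum.
R(-7/5, -4/5) = -32/5.

-32/5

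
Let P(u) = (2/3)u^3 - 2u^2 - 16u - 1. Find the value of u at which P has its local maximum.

P'(u) = 2u^2 - 4u - 16. Setting P'(u) = 0 gives u ∈ {-2, 4}.
Since P''(u) = 4u - 4, we get P''(-2) = -12 < 0 ⇒ local maximum; P''(4) = 12 > 0 ⇒ local minimum.
The local maximum is P(-2) = 53/3.

-2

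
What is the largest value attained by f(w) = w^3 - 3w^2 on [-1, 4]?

16

f'(w) = 3w^2 - 6w, which vanishes at w = 0 and w = 2.
Compare values at every candidate in [-1, 4]: f(-1) = -4,  f(0) = 0,  f(2) = -4,  f(4) = 16.
Hence the absolute maximum is 16 at w = 4.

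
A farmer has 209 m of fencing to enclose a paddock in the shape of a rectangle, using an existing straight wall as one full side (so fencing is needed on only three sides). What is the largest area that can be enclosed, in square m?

43681/8

Let the sides perpendicular to the wall have length x and the parallel side y, so 2x + y = 209 and the area is A = xy = x(209 − 2x).
A'(x) = 209 − 4x = 0 gives x = 209/4, and A''(x) = −4 < 0 confirms a maximum.
Then y = 209 − 2·209/4 = 209/2 and A = 43681/8.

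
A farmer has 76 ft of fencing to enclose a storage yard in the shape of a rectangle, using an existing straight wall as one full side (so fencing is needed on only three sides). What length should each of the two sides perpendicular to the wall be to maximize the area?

19

Let the sides perpendicular to the wall have length x and the parallel side y, so 2x + y = 76 and the area is A = xy = x(76 − 2x).
A'(x) = 76 − 4x = 0 gives x = 19, and A''(x) = −4 < 0 confirms a maximum.
Then y = 76 − 2·19 = 38 and A = 722.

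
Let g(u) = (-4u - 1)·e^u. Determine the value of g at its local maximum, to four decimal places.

1.1460

Differentiating with the product rule gives g'(u) = (-4u - 5)·e^u. Since e^u > 0, the only critical point is u = -5/4.
g''(-5/4) has the same sign as -4 < 0, so this is a local maximum.
g(-5/4) = (4)·e^(-5/4) ≈ 1.1460.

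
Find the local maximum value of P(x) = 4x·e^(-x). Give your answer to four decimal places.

1.4715

Differentiating with the product rule gives P'(x) = (-4x + 4)·e^(-x). Since e^(-x) > 0, the only critical point is x = 1.
P''(1) has the same sign as -4 < 0, so this is a local maximum.
P(1) = (4)·e^(-1) ≈ 1.4715.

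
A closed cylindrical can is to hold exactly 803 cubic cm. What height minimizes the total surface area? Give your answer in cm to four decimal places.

10.0742

With radius r and height h, πr²h = 803 so h = 803/(πr²), and S(r) = 2πr² + 2πrh = 2πr² + 2·803/r.
S'(r) = 4πr − 2·803/r² = 0 ⇒ r³ = 803/(2π), so r ≈ 5.0371 and h = 2r ≈ 10.0742.
S''(r) = 4π + 4·803/r³ > 0, so this is the minimum; S ≈ 478.2536.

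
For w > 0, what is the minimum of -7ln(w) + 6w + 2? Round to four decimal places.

7.9209

f'(w) = -7/w + 6 = 0 gives w = 7/6.
f''(w) = 7/w², which is positive for w > 0, so this is a local minimum.
f(7/6) = -7·ln(7/6) + 7 + 2 ≈ 7.9209.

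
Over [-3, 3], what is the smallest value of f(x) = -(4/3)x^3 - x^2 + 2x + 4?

f'(x) = -4x^2 - 2x + 2, which vanishes at x = -1 and x = 1/2.
Evaluating at the critical points and endpoints: f(-3) = 25; f(-1) = 7/3; f(1/2) = 55/12; f(3) = -35.
So the minimum is f(3) = -35.

-35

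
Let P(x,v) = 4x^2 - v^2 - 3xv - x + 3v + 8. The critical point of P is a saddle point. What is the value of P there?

226/25

∂P/∂x = 8x - 3v - 1 = 0 and ∂P/∂v = -3x - 2v + 3 = 0, so (x, v) = (11/25, 21/25).
The Hessian has P_{xx} = 8, P_{vv} = -2, P_{xv} = -3, giving D = -25 < 0, so the point is a saddle point.
P(11/25, 21/25) = 226/25.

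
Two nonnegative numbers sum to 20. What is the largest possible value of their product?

100

With x + y = 20, the product is P(x) = x(20 − x).
P'(x) = 20 − 2x = 0 gives x = 10; P'' = −2 < 0, so this is the maximum.
P = 10·10 = 100.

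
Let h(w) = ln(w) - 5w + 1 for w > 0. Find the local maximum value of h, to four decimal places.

-1.6094

h'(w) = 1/w − 5 = 0 gives w = 1/5.
h''(w) = -1/w², which is negative for w > 0, so this is a local maximum.
h(1/5) = 1·ln(1/5) - 1 + 1 ≈ -1.6094.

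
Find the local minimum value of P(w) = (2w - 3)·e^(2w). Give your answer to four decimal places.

-7.3891

P'(w) = 2·e^(2w) + (2w - 3)·2·e^(2w) = (4w - 4)·e^(2w). Since e^(2w) > 0, the only critical point is w = 1.
P''(1) has the same sign as 4 > 0, so this is a local minimum.
P(1) = (-1)·e^(2) ≈ -7.3891.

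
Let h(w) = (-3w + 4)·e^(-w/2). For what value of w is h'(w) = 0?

h'(w) = (-3)·e^(-w/2) + (-3w + 4)·(-1/2)·e^(-w/2) = ((3/2)w - 5)·e^(-w/2). Since e^(-w/2) > 0, the only critical point is w = 10/3.
h''(10/3) has the same sign as 3/2 > 0, so this is a local minimum.
h(10/3) = (-6)·e^(-5/3) ≈ -1.1333.

10/3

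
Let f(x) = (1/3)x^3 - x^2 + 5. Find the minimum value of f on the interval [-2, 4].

The derivative is x^2 - 2x, which vanishes at x = 0 and x = 2.
Candidates: f(-2) = -5/3, f(0) = 5, f(2) = 11/3, f(4) = 31/3.
Hence the absolute minimum is -5/3 at x = -2.

-5/3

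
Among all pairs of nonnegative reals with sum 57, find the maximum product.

With x + y = 57, the product is P(x) = x(57 − x).
P'(x) = 57 − 2x = 0 gives x = 57/2; P'' = −2 < 0, so this is the maximum.
P = 57/2·57/2 = 3249/4.

3249/4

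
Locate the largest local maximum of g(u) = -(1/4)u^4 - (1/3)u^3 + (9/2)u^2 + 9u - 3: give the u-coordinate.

3

Critical points: g'(u) = -u^3 - u^2 + 9u + 9 vanishes at u = -3, -1, 3.
Since g''(u) = -3u^2 - 2u + 9, we get g''(-3) = -12 < 0 ⇒ local maximum; g''(-1) = 8 > 0 ⇒ local minimum; g''(3) = -24 < 0 ⇒ local maximum.
Thus g has its largest local maximum at u = 3, with value 141/4.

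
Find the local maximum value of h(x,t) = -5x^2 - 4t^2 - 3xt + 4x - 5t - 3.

∂h/∂x = -10x - 3t + 4 = 0 and ∂h/∂t = -3x - 8t - 5 = 0, so (x, t) = (47/71, -62/71).
The Hessian has h_{xx} = -10, h_{tt} = -8, h_{xt} = -3, giving D = 71 > 0 with h_{xx} < 0, so the point is a local maximum.
h(47/71, -62/71) = 36/71.

36/71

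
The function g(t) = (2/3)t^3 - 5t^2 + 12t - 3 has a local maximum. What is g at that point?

g'(t) = 2t^2 - 10t + 12 = 0 at t = 2, 3.
g''(t) = 4t - 10. g''(2) = -2 < 0 ⇒ local maximum; g''(3) = 2 > 0 ⇒ local minimum.
So the local maximum value is g(2) = 19/3.

19/3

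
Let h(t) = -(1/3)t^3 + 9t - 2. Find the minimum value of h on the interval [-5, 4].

Differentiating, h'(t) = -t^2 + 9; which vanishes at t = -3 and t = 3.
Candidates: h(-5) = -16/3,  h(-3) = -20,  h(3) = 16,  h(4) = 38/3.
So the minimum is h(-3) = -20.

-20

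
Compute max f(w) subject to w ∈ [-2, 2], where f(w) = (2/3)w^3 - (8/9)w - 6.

f'(w) = 2w^2 - 8/9, which vanishes at w = -2/3 and w = 2/3.
Candidates: f(-2) = -86/9,  f(-2/3) = -454/81,  f(2/3) = -518/81,  f(2) = -22/9.
So the maximum is f(2) = -22/9.

-22/9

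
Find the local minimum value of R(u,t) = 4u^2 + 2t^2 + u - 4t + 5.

47/16

∂R/∂u = 8u + 1 = 0 and ∂R/∂t = 4t - 4 = 0, so (u, t) = (-1/8, 1).
The Hessian has R_{uu} = 8, R_{tt} = 4, R_{ut} = 0, giving D = 32 > 0 with R_{uu} > 0, so the point is a local minimum.
R(-1/8, 1) = 47/16.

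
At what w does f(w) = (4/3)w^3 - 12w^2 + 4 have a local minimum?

6

Critical points: f'(w) = 4w^2 - 24w vanishes at w = 0, 6.
f''(w) = 8w - 24. f''(0) = -24 < 0 ⇒ local maximum; f''(6) = 24 > 0 ⇒ local minimum.
So the local minimum value is f(6) = -140.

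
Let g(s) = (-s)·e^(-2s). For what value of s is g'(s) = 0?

g'(s) = (-1)·e^(-2s) + (-s)·(-2)·e^(-2s) = (2s - 1)·e^(-2s). Since e^(-2s) > 0, the only critical point is s = 1/2.
g''(1/2) has the same sign as 2 > 0, so this is a local minimum.
g(1/2) = (-1/2)·e^(-1) ≈ -0.1839.

1/2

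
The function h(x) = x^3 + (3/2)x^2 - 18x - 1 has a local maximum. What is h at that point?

79/2

h'(x) = 3x^2 + 3x - 18. Setting h'(x) = 0 gives x ∈ {-3, 2}.
Since h''(x) = 6x + 3, we get h''(-3) = -15 < 0 ⇒ local maximum; h''(2) = 15 > 0 ⇒ local minimum.
Thus h has its local maximum at x = -3, with value 79/2.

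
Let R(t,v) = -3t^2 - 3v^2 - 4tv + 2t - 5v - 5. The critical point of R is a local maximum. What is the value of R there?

∂R/∂t = -6t - 4v + 2 = 0 and ∂R/∂v = -4t - 6v - 5 = 0, so (t, v) = (8/5, -19/10).
The Hessian has R_{tt} = -6, R_{vv} = -6, R_{tv} = -4, giving D = 20 > 0 with R_{tt} < 0, so the point is a local maximum.
R(8/5, -19/10) = 27/20.

27/20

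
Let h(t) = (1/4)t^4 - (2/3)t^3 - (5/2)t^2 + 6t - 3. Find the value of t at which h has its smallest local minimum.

Critical points: h'(t) = t^3 - 2t^2 - 5t + 6 vanishes at t = -2, 1, 3.
Since h''(t) = 3t^2 - 4t - 5, we get h''(-2) = 15 > 0 ⇒ local minimum; h''(1) = -6 < 0 ⇒ local maximum; h''(3) = 10 > 0 ⇒ local minimum.
The smallest local minimum is h(-2) = -47/3.

-2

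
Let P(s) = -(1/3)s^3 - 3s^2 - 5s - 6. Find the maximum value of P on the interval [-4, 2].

The derivative is -s^2 - 6s - 5, whose only zero in [-4, 2] is s = -1.
Compare values at every candidate in [-4, 2]: P(-4) = -38/3, P(-1) = -11/3, P(2) = -92/3.
The maximum over the interval is -11/3, attained at s = -1.

-11/3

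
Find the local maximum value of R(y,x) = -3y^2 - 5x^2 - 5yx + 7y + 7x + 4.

∂R/∂y = -6y - 5x + 7 = 0 and ∂R/∂x = -5y - 10x + 7 = 0, so (y, x) = (1, 1/5).
The Hessian has R_{yy} = -6, R_{xx} = -10, R_{yx} = -5, giving D = 35 > 0 with R_{yy} < 0, so the point is a local maximum.
R(1, 1/5) = 41/5.

41/5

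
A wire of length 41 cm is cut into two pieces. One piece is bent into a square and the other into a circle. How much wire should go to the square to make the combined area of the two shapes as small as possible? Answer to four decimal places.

22.9641

Let x be the length used for the square. Square side x/4; circle radius (41−x)/(2π).
A(x) = (x/4)² + π·((41−x)/(2π))² = x²/16 + (41−x)²/(4π) for 0 ≤ x ≤ 41. A'(x) = x/8 − (41−x)/(2π) = 0 gives x = 4·41/(π+4) ≈ 22.9641.
A'' = 1/8 + 1/(2π) > 0, so this gives the minimum combined area; x ≈ 22.9641 cm to the square.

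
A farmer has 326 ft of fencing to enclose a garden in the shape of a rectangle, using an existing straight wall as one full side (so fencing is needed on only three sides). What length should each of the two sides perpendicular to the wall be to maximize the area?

163/2

Let the sides perpendicular to the wall have length x and the parallel side y, so 2x + y = 326 and the area is A = xy = x(326 − 2x).
A'(x) = 326 − 4x = 0 gives x = 163/2, and A''(x) = −4 < 0 confirms a maximum.
Then y = 326 − 2·163/2 = 163 and A = 26569/2.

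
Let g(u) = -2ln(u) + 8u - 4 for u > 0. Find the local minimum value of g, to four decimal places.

g'(u) = -2/u + 8 = 0 gives u = 1/4.
g''(u) = 2/u², which is positive for u > 0, so this is a local minimum.
g(1/4) = -2·ln(1/4) + 2 - 4 ≈ 0.7726.

0.7726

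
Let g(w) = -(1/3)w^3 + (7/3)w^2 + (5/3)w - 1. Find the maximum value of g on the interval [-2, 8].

g'(w) = -w^2 + (14/3)w + 5/3, which vanishes at w = -1/3 and w = 5.
Candidates: g(-2) = 23/3; g(-1/3) = -104/81; g(5) = 24; g(8) = -9.
So the maximum is g(5) = 24.

24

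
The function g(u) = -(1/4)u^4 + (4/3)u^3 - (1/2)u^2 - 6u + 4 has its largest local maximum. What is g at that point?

95/12

g'(u) = -u^3 + 4u^2 - u - 6. Setting g'(u) = 0 gives u ∈ {-1, 2, 3}.
Since g''(u) = -3u^2 + 8u - 1, we get g''(-1) = -12 < 0 ⇒ local maximum; g''(2) = 3 > 0 ⇒ local minimum; g''(3) = -4 < 0 ⇒ local maximum.
Thus g has its largest local maximum at u = -1, with value 95/12.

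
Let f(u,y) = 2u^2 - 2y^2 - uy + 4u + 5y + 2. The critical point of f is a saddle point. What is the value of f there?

72/17

∂f/∂u = 4u - y + 4 = 0 and ∂f/∂y = -u - 4y + 5 = 0, so (u, y) = (-11/17, 24/17).
The Hessian has f_{uu} = 4, f_{yy} = -4, f_{uy} = -1, giving D = -17 < 0, so the point is a saddle point.
f(-11/17, 24/17) = 72/17.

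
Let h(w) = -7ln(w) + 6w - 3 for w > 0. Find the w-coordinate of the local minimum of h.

h'(w) = -7/w + 6 = 0 gives w = 7/6.
h''(w) = 7/w², which is positive for w > 0, so this is a local minimum.
h(7/6) = -7·ln(7/6) + 7 - 3 ≈ 2.9209.

7/6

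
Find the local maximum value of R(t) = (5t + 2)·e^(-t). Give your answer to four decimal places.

Differentiating with the product rule gives R'(t) = (-5t + 3)·e^(-t). Since e^(-t) > 0, the only critical point is t = 3/5.
R''(3/5) has the same sign as -5 < 0, so this is a local maximum.
R(3/5) = (5)·e^(-3/5) ≈ 2.7441.

2.7441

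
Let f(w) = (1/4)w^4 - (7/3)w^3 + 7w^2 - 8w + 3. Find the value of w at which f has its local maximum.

f'(w) = w^3 - 7w^2 + 14w - 8. Setting f'(w) = 0 gives w ∈ {1, 2, 4}.
f''(w) = 3w^2 - 14w + 14. f''(1) = 3 > 0 ⇒ local minimum; f''(2) = -2 < 0 ⇒ local maximum; f''(4) = 6 > 0 ⇒ local minimum.
The local maximum is f(2) = 1/3.

2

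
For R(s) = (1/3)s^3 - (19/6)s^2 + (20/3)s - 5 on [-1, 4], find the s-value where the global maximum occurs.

4/3

R'(s) = s^2 - (19/3)s + 20/3, whose only zero in [-1, 4] is s = 4/3.
Evaluating at the critical points and endpoints: R(-1) = -91/6, R(4/3) = -77/81, R(4) = -23/3.
Hence the absolute maximum is -77/81 at s = 4/3.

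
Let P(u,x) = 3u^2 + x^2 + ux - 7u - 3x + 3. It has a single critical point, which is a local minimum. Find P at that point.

-2

∂P/∂u = 6u + x - 7 = 0 and ∂P/∂x = u + 2x - 3 = 0, so (u, x) = (1, 1).
The Hessian has P_{uu} = 6, P_{xx} = 2, P_{ux} = 1, giving D = 11 > 0 with P_{uu} > 0, so the point is a local minimum.
P(1, 1) = -2.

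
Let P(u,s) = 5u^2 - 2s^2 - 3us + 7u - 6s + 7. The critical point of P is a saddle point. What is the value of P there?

299/49

∂P/∂u = 10u - 3s + 7 = 0 and ∂P/∂s = -3u - 4s - 6 = 0, so (u, s) = (-46/49, -39/49).
The Hessian has P_{uu} = 10, P_{ss} = -4, P_{us} = -3, giving D = -49 < 0, so the point is a saddle point.
P(-46/49, -39/49) = 299/49.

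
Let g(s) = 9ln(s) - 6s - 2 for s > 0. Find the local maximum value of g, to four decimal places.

g'(s) = 9/s − 6 = 0 gives s = 3/2.
g''(s) = -9/s², which is negative for s > 0, so this is a local maximum.
g(3/2) = 9·ln(3/2) - 9 - 2 ≈ -7.3508.

-7.3508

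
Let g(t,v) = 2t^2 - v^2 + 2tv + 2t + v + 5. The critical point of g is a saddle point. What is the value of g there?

9/2

∂g/∂t = 4t + 2v + 2 = 0 and ∂g/∂v = 2t - 2v + 1 = 0, so (t, v) = (-1/2, 0).
The Hessian has g_{tt} = 4, g_{vv} = -2, g_{tv} = 2, giving D = -12 < 0, so the point is a saddle point.
g(-1/2, 0) = 9/2.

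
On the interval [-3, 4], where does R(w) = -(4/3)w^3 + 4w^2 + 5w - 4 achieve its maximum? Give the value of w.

The derivative is -4w^2 + 8w + 5, which vanishes at w = -1/2 and w = 5/2.
Candidates: R(-3) = 53; R(-1/2) = -16/3; R(5/2) = 38/3; R(4) = -16/3.
So the maximum is R(-3) = 53.

-3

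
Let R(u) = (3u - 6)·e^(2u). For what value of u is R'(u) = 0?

Differentiating with the product rule gives R'(u) = (6u - 9)·e^(2u). Since e^(2u) > 0, the only critical point is u = 3/2.
R''(3/2) has the same sign as 6 > 0, so this is a local minimum.
R(3/2) = (-3/2)·e^(3) ≈ -30.1283.

3/2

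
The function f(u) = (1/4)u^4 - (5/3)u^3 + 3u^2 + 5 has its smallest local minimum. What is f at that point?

5

f'(u) = u^3 - 5u^2 + 6u = 0 at u = 0, 2, 3.
Second-derivative test with f''(u) = 3u^2 - 10u + 6: f''(0) = 6 > 0 ⇒ local minimum; f''(2) = -2 < 0 ⇒ local maximum; f''(3) = 3 > 0 ⇒ local minimum.
So the smallest local minimum value is f(0) = 5.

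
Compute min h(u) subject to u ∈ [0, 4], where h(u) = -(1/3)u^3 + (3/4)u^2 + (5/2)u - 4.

h'(u) = -u^2 + (3/2)u + 5/2, whose only zero in [0, 4] is u = 5/2.
Compare values at every candidate in [0, 4]: h(0) = -4, h(5/2) = 83/48, h(4) = -10/3.
The minimum over the interval is -4, attained at u = 0.

-4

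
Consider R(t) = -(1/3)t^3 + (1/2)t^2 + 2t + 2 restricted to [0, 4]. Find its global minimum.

-10/3

R'(t) = -t^2 + t + 2, whose only zero in [0, 4] is t = 2.
Compare values at every candidate in [0, 4]: R(0) = 2, R(2) = 16/3, R(4) = -10/3.
The minimum over the interval is -10/3, attained at t = 4.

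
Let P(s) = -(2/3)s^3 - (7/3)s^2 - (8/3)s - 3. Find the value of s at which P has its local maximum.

P'(s) = -2s^2 - (14/3)s - 8/3. Setting P'(s) = 0 gives s ∈ {-4/3, -1}.
P''(s) = -4s - 14/3. P''(-4/3) = 2/3 > 0 ⇒ local minimum; P''(-1) = -2/3 < 0 ⇒ local maximum.
The local maximum is P(-1) = -2.

-1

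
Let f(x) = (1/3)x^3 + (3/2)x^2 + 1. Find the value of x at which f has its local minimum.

Critical points: f'(x) = x^2 + 3x vanishes at x = -3, 0.
f''(x) = 2x + 3. f''(-3) = -3 < 0 ⇒ local maximum; f''(0) = 3 > 0 ⇒ local minimum.
So the local minimum value is f(0) = 1.

0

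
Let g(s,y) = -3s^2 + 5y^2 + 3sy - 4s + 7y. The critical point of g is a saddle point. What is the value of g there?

∂g/∂s = -6s + 3y - 4 = 0 and ∂g/∂y = 3s + 10y + 7 = 0, so (s, y) = (-61/69, -10/23).
The Hessian has g_{ss} = -6, g_{yy} = 10, g_{sy} = 3, giving D = -69 < 0, so the point is a saddle point.
g(-61/69, -10/23) = 17/69.

17/69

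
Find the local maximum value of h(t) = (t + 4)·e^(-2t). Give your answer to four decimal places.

548.3166

h'(t) = 1·e^(-2t) + (t + 4)·(-2)·e^(-2t) = (-2t - 7)·e^(-2t). Since e^(-2t) > 0, the only critical point is t = -7/2.
h''(-7/2) has the same sign as -2 < 0, so this is a local maximum.
h(-7/2) = (1/2)·e^(7) ≈ 548.3166.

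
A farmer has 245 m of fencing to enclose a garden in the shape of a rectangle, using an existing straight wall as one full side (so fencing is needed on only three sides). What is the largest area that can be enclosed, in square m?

Let the sides perpendicular to the wall have length x and the parallel side y, so 2x + y = 245 and the area is A = xy = x(245 − 2x).
A'(x) = 245 − 4x = 0 gives x = 245/4, and A''(x) = −4 < 0 confirms a maximum.
Then y = 245 − 2·245/4 = 245/2 and A = 60025/8.

60025/8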